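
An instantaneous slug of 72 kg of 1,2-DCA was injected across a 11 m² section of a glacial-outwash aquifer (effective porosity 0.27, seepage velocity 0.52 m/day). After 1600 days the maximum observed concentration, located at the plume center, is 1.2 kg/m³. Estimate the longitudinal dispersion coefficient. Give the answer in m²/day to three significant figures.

At the plume center C_max = M/(n_e·A·√(4πDt)), so D = M²/(4πt·(n_e·A·C_max)²).
n_e·A·C_max = 0.27 × 11 × 1.2 = 3.564 kg/m.
D = 72²/(4π × 1600 × 3.564²) = 0.0203 m²/day.

0.0203 m²/day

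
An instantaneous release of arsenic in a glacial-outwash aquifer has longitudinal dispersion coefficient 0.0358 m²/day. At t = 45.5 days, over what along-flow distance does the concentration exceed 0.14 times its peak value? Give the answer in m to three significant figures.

7.16 m

The plume is Gaussian with σ = √(2Dt) = √(2 × 0.0358 × 45.5) = 1.805 m.
C/C_peak = exp(−Δx²/(2σ²)) = 0.14 ⇒ Δx = σ·√(−2 ln 0.14) = 1.805 × 1.983 = 3.579 m.
Width = 2Δx = 7.16 m.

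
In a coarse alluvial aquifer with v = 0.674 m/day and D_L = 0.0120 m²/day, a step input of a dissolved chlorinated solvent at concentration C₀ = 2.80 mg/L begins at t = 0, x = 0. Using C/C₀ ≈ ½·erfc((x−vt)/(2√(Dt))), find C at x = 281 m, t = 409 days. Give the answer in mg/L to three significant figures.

0.124 mg/L

For a continuous step input, C/C₀ ≈ ½·erfc((x−vt)/(2√(Dt))).
vt = 0.674 × 409 = 275.666 m and 2√(Dt) = 2√(0.0120 × 409) = 4.431 m.
Argument (x−vt)/(2√(Dt)) = (281 − 275.666)/4.431 = 1.204; ½·erfc(1.204) = 0.04431.
C = 2.80 × 0.04431 = 0.124 mg/L.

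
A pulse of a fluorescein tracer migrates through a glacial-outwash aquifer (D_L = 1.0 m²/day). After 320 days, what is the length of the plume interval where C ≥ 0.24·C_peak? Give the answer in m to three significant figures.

The plume is Gaussian with σ = √(2Dt) = √(2 × 1.0 × 320) = 25.30 m.
C/C_peak = exp(−Δx²/(2σ²)) = 0.24 ⇒ Δx = σ·√(−2 ln 0.24) = 25.30 × 1.689 = 42.73 m.
Width = 2Δx = 85.5 m.

85.5 m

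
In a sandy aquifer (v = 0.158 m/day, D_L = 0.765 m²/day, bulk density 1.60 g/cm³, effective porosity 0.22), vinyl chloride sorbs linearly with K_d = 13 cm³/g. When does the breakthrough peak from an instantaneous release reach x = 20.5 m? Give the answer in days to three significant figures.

Retardation factor R = 1 + ρ_b·K_d/n = 1 + 1.60 × 13/0.22 = 95.55.
Sorption retards both mechanisms: v_R = v/R = 0.001654 m/day, D_R = D/R = 0.008006 m²/day.
Peak time from v_R²t² + 2D_R t − x² = 0: t = (√(D_R² + v_R²x²) − D_R)/v_R².
√(D_R² + v_R²x²) = √(0.008006² + 0.001654² × 20.5²) = 0.03484; v_R² = 2.736e-06.
t = (0.03484 − 0.008006)/2.736e-06 = 9810 days.

9810 days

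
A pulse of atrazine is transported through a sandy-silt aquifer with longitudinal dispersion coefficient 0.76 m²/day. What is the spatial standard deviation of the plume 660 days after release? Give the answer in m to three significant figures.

31.7 m

Dispersive spreading gives a Gaussian with σ² = 2Dt; advection only shifts the center.
σ = √(2 × 0.76 × 660) = 31.7 m.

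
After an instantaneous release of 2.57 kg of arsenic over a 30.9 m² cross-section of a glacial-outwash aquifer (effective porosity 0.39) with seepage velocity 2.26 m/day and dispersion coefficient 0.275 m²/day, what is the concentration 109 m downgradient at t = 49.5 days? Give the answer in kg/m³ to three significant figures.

For an instantaneous plane source, C(x,t) = M/(n_e·A·√(4πDt)) · exp(−(x−vt)²/(4Dt)), with n_e·A the pore (flow) area.
Plume center vt = 2.26 × 49.5 = 111.87 m, so the well at 109 m is 2.87 m upgradient of the peak.
√(4πDt) = 13.08 m, giving peak height M/(n_e·A·√(4πDt)) = 2.57/(0.39 × 30.9 × 13.08) = 0.01630 kg/m³.
(x−vt)²/(4Dt) = (-2.87)²/(4 × 0.275 × 49.5) = 0.1513; exp(−0.1513) = 0.8596.
C = 0.01630 × 0.8596 = 0.0140 kg/m³.

0.0140 kg/m³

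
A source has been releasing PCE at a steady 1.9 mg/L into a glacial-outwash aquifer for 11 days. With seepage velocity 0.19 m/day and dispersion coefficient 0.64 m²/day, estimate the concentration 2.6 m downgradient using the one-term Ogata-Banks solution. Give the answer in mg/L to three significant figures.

For a continuous step input, C/C₀ ≈ ½·erfc((x−vt)/(2√(Dt))).
vt = 0.19 × 11 = 2.09 m and 2√(Dt) = 2√(0.64 × 11) = 5.307 m.
Argument (x−vt)/(2√(Dt)) = (2.6 − 2.09)/5.307 = 0.09610; ½·erfc(0.09610) = 0.4459.
C = 1.9 × 0.4459 = 0.847 mg/L.

0.847 mg/L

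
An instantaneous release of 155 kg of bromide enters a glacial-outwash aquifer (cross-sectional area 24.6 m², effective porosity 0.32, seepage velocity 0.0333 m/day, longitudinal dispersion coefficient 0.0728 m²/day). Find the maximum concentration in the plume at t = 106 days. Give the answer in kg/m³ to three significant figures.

The peak of an instantaneous 1D plume sits at x = vt; there the Gaussian factor is 1 and C_max = M/(n_e·A·√(4πDt)), where n_e·A is the pore area the mass is dissolved in.
√(4πDt) = √(4π × 0.0728 × 106) = 9.847 m, so C_max = 155/(0.32 × 24.6 × 9.847) = 2.00 kg/m³.

2.00 kg/m³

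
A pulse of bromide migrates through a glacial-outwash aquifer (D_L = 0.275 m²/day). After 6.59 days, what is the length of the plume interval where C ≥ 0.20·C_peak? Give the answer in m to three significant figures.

The plume is Gaussian with σ = √(2Dt) = √(2 × 0.275 × 6.59) = 1.904 m.
C/C_peak = exp(−Δx²/(2σ²)) = 0.20 ⇒ Δx = σ·√(−2 ln 0.20) = 1.904 × 1.794 = 3.416 m.
Width = 2Δx = 6.83 m.

6.83 m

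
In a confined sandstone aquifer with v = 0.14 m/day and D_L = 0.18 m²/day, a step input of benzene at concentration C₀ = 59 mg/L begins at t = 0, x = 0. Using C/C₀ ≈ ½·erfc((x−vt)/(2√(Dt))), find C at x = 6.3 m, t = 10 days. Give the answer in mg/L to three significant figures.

For a continuous step input, C/C₀ ≈ ½·erfc((x−vt)/(2√(Dt))).
vt = 0.14 × 10 = 1.4 m and 2√(Dt) = 2√(0.18 × 10) = 2.683 m.
Argument (x−vt)/(2√(Dt)) = (6.3 − 1.4)/2.683 = 1.826; ½·erfc(1.826) = 0.004906.
C = 59 × 0.004906 = 0.289 mg/L.

0.289 mg/L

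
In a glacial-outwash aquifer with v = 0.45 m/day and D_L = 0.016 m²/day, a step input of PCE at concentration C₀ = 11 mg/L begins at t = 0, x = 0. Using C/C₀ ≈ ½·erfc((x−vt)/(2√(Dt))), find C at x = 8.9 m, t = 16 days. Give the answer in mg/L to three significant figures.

For a continuous step input, C/C₀ ≈ ½·erfc((x−vt)/(2√(Dt))).
vt = 0.45 × 16 = 7.2 m and 2√(Dt) = 2√(0.016 × 16) = 1.012 m.
Argument (x−vt)/(2√(Dt)) = (8.9 − 7.2)/1.012 = 1.680; ½·erfc(1.680) = 0.008754.
C = 11 × 0.008754 = 0.0963 mg/L.

0.0963 mg/L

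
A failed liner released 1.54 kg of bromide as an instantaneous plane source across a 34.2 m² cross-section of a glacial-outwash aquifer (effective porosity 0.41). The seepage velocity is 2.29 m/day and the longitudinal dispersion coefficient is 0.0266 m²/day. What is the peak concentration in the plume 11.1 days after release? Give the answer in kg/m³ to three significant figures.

0.0570 kg/m³

The peak of an instantaneous 1D plume sits at x = vt; there the Gaussian factor is 1 and C_max = M/(n_e·A·√(4πDt)), where n_e·A is the pore area the mass is dissolved in.
√(4πDt) = √(4π × 0.0266 × 11.1) = 1.926 m, so C_max = 1.54/(0.41 × 34.2 × 1.926) = 0.0570 kg/m³.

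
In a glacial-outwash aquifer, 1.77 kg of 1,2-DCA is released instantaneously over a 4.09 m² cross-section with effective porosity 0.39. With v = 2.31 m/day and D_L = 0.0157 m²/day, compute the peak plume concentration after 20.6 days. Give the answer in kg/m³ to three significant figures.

The peak of an instantaneous 1D plume sits at x = vt; there the Gaussian factor is 1 and C_max = M/(n_e·A·√(4πDt)), where n_e·A is the pore area the mass is dissolved in.
√(4πDt) = √(4π × 0.0157 × 20.6) = 2.016 m, so C_max = 1.77/(0.39 × 4.09 × 2.016) = 0.550 kg/m³.

0.550 kg/m³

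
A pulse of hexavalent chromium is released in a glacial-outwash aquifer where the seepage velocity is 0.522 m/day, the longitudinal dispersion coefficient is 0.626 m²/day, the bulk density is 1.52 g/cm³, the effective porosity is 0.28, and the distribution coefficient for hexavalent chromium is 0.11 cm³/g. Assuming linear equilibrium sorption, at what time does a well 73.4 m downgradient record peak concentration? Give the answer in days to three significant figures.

221 days

Retardation factor R = 1 + ρ_b·K_d/n = 1 + 1.52 × 0.11/0.28 = 1.597.
Sorption retards both mechanisms: v_R = v/R = 0.3269 m/day, D_R = D/R = 0.3920 m²/day.
Peak time from v_R²t² + 2D_R t − x² = 0: t = (√(D_R² + v_R²x²) − D_R)/v_R².
√(D_R² + v_R²x²) = √(0.3920² + 0.3269² × 73.4²) = 24.00; v_R² = 0.1069.
t = (24.00 − 0.3920)/0.1069 = 221 days.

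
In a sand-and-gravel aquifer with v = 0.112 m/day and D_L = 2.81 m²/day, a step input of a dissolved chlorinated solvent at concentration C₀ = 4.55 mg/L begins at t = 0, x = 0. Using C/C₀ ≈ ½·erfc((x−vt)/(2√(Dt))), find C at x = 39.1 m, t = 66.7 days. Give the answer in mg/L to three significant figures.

For a continuous step input, C/C₀ ≈ ½·erfc((x−vt)/(2√(Dt))).
vt = 0.112 × 66.7 = 7.4704 m and 2√(Dt) = 2√(2.81 × 66.7) = 27.38 m.
Argument (x−vt)/(2√(Dt)) = (39.1 − 7.4704)/27.38 = 1.155; ½·erfc(1.155) = 0.05119.
C = 4.55 × 0.05119 = 0.233 mg/L.

0.233 mg/L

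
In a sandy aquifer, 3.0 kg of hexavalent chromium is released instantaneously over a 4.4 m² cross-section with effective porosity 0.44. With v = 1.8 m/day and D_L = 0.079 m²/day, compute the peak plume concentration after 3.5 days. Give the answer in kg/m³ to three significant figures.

The peak of an instantaneous 1D plume sits at x = vt; there the Gaussian factor is 1 and C_max = M/(n_e·A·√(4πDt)), where n_e·A is the pore area the mass is dissolved in.
√(4πDt) = √(4π × 0.079 × 3.5) = 1.864 m, so C_max = 3.0/(0.44 × 4.4 × 1.864) = 0.831 kg/m³.

0.831 kg/m³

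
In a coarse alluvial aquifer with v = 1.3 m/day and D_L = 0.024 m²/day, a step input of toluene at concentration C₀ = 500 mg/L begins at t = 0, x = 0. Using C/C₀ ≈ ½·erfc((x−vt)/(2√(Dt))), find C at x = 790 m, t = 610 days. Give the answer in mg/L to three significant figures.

For a continuous step input, C/C₀ ≈ ½·erfc((x−vt)/(2√(Dt))).
vt = 1.3 × 610 = 793 m and 2√(Dt) = 2√(0.024 × 610) = 7.652 m.
Argument (x−vt)/(2√(Dt)) = (790 − 793)/7.652 = -0.3921; ½·erfc(-0.3921) = 0.7104.
C = 500 × 0.7104 = 355 mg/L.

355 mg/L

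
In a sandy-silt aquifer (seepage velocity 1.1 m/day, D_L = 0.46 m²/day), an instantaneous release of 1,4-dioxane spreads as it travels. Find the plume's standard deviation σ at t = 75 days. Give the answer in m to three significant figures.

Dispersive spreading gives a Gaussian with σ² = 2Dt; advection only shifts the center.
σ = √(2 × 0.46 × 75) = 8.31 m.

8.31 m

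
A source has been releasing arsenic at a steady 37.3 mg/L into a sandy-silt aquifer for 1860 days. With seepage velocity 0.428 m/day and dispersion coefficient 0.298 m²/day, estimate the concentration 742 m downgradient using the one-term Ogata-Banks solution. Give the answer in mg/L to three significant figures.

For a continuous step input, C/C₀ ≈ ½·erfc((x−vt)/(2√(Dt))).
vt = 0.428 × 1860 = 796.08 m and 2√(Dt) = 2√(0.298 × 1860) = 47.09 m.
Argument (x−vt)/(2√(Dt)) = (742 − 796.08)/47.09 = -1.148; ½·erfc(-1.148) = 0.9478.
C = 37.3 × 0.9478 = 35.4 mg/L.

35.4 mg/L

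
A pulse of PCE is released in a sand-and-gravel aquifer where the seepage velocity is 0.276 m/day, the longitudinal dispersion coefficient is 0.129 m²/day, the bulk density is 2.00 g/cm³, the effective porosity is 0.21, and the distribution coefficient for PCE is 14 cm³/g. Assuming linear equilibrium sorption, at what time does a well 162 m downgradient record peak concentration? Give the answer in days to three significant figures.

78600 days

Retardation factor R = 1 + ρ_b·K_d/n = 1 + 2.00 × 14/0.21 = 134.3.
Sorption retards both mechanisms: v_R = v/R = 0.002055 m/day, D_R = D/R = 0.0009605 m²/day.
Peak time from v_R²t² + 2D_R t − x² = 0: t = (√(D_R² + v_R²x²) − D_R)/v_R².
√(D_R² + v_R²x²) = √(0.0009605² + 0.002055² × 162²) = 0.3329; v_R² = 4.223e-06.
t = (0.3329 − 0.0009605)/4.223e-06 = 78600 days.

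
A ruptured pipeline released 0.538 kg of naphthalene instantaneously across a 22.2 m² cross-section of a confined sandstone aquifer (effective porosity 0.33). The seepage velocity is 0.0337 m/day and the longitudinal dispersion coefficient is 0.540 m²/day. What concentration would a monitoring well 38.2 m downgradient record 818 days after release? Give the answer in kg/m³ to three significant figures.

0.000925 kg/m³

For an instantaneous plane source, C(x,t) = M/(n_e·A·√(4πDt)) · exp(−(x−vt)²/(4Dt)), with n_e·A the pore (flow) area.
Plume center vt = 0.0337 × 818 = 27.5666 m, so the well at 38.2 m is 10.6334 m downgradient of the peak.
√(4πDt) = 74.50 m, giving peak height M/(n_e·A·√(4πDt)) = 0.538/(0.33 × 22.2 × 74.50) = 0.0009857 kg/m³.
(x−vt)²/(4Dt) = (10.6334)²/(4 × 0.540 × 818) = 0.06399; exp(−0.06399) = 0.9380.
C = 0.0009857 × 0.9380 = 0.000925 kg/m³.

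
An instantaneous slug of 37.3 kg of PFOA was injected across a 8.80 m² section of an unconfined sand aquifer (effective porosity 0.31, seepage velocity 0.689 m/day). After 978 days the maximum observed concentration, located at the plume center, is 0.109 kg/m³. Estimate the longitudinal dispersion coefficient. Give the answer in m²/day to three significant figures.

1.28 m²/day

At the plume center C_max = M/(n_e·A·√(4πDt)), so D = M²/(4πt·(n_e·A·C_max)²).
n_e·A·C_max = 0.31 × 8.80 × 0.109 = 0.2974 kg/m.
D = 37.3²/(4π × 978 × 0.2974²) = 1.28 m²/day.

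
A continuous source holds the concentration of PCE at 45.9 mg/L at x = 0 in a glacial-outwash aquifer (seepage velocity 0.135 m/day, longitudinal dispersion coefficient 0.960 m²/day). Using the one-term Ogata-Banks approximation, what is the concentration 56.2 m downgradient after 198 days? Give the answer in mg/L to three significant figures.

3.00 mg/L

For a continuous step input, C/C₀ ≈ ½·erfc((x−vt)/(2√(Dt))).
vt = 0.135 × 198 = 26.73 m and 2√(Dt) = 2√(0.960 × 198) = 27.57 m.
Argument (x−vt)/(2√(Dt)) = (56.2 − 26.73)/27.57 = 1.069; ½·erfc(1.069) = 0.06529.
C = 45.9 × 0.06529 = 3.00 mg/L.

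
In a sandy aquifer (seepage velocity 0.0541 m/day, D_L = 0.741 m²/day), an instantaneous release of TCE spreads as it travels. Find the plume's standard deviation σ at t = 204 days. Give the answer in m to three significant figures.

17.4 m

Dispersive spreading gives a Gaussian with σ² = 2Dt; advection only shifts the center.
σ = √(2 × 0.741 × 204) = 17.4 m.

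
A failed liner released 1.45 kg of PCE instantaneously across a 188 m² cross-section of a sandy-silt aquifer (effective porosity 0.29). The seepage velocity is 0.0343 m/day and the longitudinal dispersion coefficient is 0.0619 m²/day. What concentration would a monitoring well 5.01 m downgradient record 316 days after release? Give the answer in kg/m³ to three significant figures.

0.00110 kg/m³

For an instantaneous plane source, C(x,t) = M/(n_e·A·√(4πDt)) · exp(−(x−vt)²/(4Dt)), with n_e·A the pore (flow) area.
Plume center vt = 0.0343 × 316 = 10.8388 m, so the well at 5.01 m is 5.8288 m upgradient of the peak.
√(4πDt) = 15.68 m, giving peak height M/(n_e·A·√(4πDt)) = 1.45/(0.29 × 188 × 15.68) = 0.001696 kg/m³.
(x−vt)²/(4Dt) = (-5.8288)²/(4 × 0.0619 × 316) = 0.4342; exp(−0.4342) = 0.6478.
C = 0.001696 × 0.6478 = 0.00110 kg/m³.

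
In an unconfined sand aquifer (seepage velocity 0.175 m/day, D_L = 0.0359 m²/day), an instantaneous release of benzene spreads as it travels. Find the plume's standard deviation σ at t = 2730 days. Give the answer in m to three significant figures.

14.0 m

Dispersive spreading gives a Gaussian with σ² = 2Dt; advection only shifts the center.
σ = √(2 × 0.0359 × 2730) = 14.0 m.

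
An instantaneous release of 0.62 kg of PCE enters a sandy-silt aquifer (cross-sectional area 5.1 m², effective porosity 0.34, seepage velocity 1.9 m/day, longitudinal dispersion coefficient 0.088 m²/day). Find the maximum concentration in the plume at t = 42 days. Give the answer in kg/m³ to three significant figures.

The peak of an instantaneous 1D plume sits at x = vt; there the Gaussian factor is 1 and C_max = M/(n_e·A·√(4πDt)), where n_e·A is the pore area the mass is dissolved in.
√(4πDt) = √(4π × 0.088 × 42) = 6.815 m, so C_max = 0.62/(0.34 × 5.1 × 6.815) = 0.0525 kg/m³.

0.0525 kg/m³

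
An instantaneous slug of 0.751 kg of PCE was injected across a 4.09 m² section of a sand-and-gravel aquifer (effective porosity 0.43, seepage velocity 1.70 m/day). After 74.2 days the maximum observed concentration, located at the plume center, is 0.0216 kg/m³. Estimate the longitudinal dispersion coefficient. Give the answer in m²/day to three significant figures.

At the plume center C_max = M/(n_e·A·√(4πDt)), so D = M²/(4πt·(n_e·A·C_max)²).
n_e·A·C_max = 0.43 × 4.09 × 0.0216 = 0.03799 kg/m.
D = 0.751²/(4π × 74.2 × 0.03799²) = 0.419 m²/day.

0.419 m²/day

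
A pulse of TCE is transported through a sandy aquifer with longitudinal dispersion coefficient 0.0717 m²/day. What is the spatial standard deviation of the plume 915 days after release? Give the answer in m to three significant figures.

Dispersive spreading gives a Gaussian with σ² = 2Dt; advection only shifts the center.
σ = √(2 × 0.0717 × 915) = 11.5 m.

11.5 m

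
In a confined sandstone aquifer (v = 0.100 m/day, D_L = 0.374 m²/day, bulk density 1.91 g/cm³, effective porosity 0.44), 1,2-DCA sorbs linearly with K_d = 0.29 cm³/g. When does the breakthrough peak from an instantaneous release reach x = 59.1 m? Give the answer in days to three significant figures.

1250 days

Retardation factor R = 1 + ρ_b·K_d/n = 1 + 1.91 × 0.29/0.44 = 2.259.
Sorption retards both mechanisms: v_R = v/R = 0.04427 m/day, D_R = D/R = 0.1656 m²/day.
Peak time from v_R²t² + 2D_R t − x² = 0: t = (√(D_R² + v_R²x²) − D_R)/v_R².
√(D_R² + v_R²x²) = √(0.1656² + 0.04427² × 59.1²) = 2.622; v_R² = 0.001960.
t = (2.622 − 0.1656)/0.001960 = 1250 days.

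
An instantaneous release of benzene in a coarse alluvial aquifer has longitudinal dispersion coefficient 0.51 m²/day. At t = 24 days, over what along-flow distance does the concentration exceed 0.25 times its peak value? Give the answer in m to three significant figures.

The plume is Gaussian with σ = √(2Dt) = √(2 × 0.51 × 24) = 4.948 m.
C/C_peak = exp(−Δx²/(2σ²)) = 0.25 ⇒ Δx = σ·√(−2 ln 0.25) = 4.948 × 1.665 = 8.238 m.
Width = 2Δx = 16.5 m.

16.5 m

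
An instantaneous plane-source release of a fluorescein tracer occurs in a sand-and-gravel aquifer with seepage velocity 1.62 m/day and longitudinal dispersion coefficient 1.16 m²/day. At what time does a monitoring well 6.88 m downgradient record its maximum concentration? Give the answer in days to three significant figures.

3.83 days

For the 1D instantaneous-source solution, setting ∂C/∂t = 0 at fixed x gives v²t² + 2Dt − x² = 0, so t = (√(D² + v²x²) − D)/v².
√(D² + v²x²) = √(1.16² + 1.62² × 6.88²) = 11.21; v² = 2.6244.
t = (11.21 − 1.16)/2.6244 = 3.83 days (vs. the pure-advection estimate x/v = 4.25 d).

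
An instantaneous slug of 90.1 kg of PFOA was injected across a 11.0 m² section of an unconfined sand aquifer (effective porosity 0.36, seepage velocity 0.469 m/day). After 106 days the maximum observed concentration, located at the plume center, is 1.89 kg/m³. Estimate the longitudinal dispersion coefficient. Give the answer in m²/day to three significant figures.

0.109 m²/day

At the plume center C_max = M/(n_e·A·√(4πDt)), so D = M²/(4πt·(n_e·A·C_max)²).
n_e·A·C_max = 0.36 × 11.0 × 1.89 = 7.484 kg/m.
D = 90.1²/(4π × 106 × 7.484²) = 0.109 m²/day.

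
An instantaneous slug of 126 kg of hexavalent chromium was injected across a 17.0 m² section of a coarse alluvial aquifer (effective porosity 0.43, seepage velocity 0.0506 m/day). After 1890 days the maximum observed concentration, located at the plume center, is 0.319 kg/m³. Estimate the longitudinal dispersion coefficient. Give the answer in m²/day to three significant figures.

0.123 m²/day

At the plume center C_max = M/(n_e·A·√(4πDt)), so D = M²/(4πt·(n_e·A·C_max)²).
n_e·A·C_max = 0.43 × 17.0 × 0.319 = 2.332 kg/m.
D = 126²/(4π × 1890 × 2.332²) = 0.123 m²/day.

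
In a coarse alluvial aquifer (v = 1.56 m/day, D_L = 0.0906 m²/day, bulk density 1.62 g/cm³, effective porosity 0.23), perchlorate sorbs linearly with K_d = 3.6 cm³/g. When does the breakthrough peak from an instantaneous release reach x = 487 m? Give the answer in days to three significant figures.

Retardation factor R = 1 + ρ_b·K_d/n = 1 + 1.62 × 3.6/0.23 = 26.36.
Sorption retards both mechanisms: v_R = v/R = 0.05918 m/day, D_R = D/R = 0.003437 m²/day.
Peak time from v_R²t² + 2D_R t − x² = 0: t = (√(D_R² + v_R²x²) − D_R)/v_R².
√(D_R² + v_R²x²) = √(0.003437² + 0.05918² × 487²) = 28.82; v_R² = 0.003502.
t = (28.82 − 0.003437)/0.003502 = 8230 days.

8230 days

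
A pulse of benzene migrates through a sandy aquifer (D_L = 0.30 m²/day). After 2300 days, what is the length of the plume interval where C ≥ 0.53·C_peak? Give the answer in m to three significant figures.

The plume is Gaussian with σ = √(2Dt) = √(2 × 0.30 × 2300) = 37.15 m.
C/C_peak = exp(−Δx²/(2σ²)) = 0.53 ⇒ Δx = σ·√(−2 ln 0.53) = 37.15 × 1.127 = 41.87 m.
Width = 2Δx = 83.7 m.

83.7 m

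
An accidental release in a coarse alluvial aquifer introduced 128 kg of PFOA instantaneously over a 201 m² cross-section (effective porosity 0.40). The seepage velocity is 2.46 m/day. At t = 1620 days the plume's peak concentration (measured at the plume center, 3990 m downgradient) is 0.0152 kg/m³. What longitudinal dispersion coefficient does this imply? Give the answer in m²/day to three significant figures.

0.539 m²/day

At the plume center C_max = M/(n_e·A·√(4πDt)), so D = M²/(4πt·(n_e·A·C_max)²).
n_e·A·C_max = 0.40 × 201 × 0.0152 = 1.222 kg/m.
D = 128²/(4π × 1620 × 1.222²) = 0.539 m²/day.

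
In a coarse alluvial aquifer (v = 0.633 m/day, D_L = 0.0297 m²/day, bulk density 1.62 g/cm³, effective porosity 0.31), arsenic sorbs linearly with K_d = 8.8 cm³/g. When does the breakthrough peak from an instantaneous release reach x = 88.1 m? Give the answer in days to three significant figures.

Retardation factor R = 1 + ρ_b·K_d/n = 1 + 1.62 × 8.8/0.31 = 46.99.
Sorption retards both mechanisms: v_R = v/R = 0.01347 m/day, D_R = D/R = 0.0006320 m²/day.
Peak time from v_R²t² + 2D_R t − x² = 0: t = (√(D_R² + v_R²x²) − D_R)/v_R².
√(D_R² + v_R²x²) = √(0.0006320² + 0.01347² × 88.1²) = 1.187; v_R² = 0.0001814.
t = (1.187 − 0.0006320)/0.0001814 = 6540 days.

6540 days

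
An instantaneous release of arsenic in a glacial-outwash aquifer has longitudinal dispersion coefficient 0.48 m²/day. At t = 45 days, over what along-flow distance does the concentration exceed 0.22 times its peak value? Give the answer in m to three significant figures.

The plume is Gaussian with σ = √(2Dt) = √(2 × 0.48 × 45) = 6.573 m.
C/C_peak = exp(−Δx²/(2σ²)) = 0.22 ⇒ Δx = σ·√(−2 ln 0.22) = 6.573 × 1.740 = 11.44 m.
Width = 2Δx = 22.9 m.

22.9 m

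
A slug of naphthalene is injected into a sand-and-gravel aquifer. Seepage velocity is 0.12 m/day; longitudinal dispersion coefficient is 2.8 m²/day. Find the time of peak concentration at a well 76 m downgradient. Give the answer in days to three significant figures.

For the 1D instantaneous-source solution, setting ∂C/∂t = 0 at fixed x gives v²t² + 2Dt − x² = 0, so t = (√(D² + v²x²) − D)/v².
√(D² + v²x²) = √(2.8² + 0.12² × 76²) = 9.540; v² = 0.0144.
t = (9.540 − 2.8)/0.0144 = 468 days (vs. the pure-advection estimate x/v = 633 d).

468 days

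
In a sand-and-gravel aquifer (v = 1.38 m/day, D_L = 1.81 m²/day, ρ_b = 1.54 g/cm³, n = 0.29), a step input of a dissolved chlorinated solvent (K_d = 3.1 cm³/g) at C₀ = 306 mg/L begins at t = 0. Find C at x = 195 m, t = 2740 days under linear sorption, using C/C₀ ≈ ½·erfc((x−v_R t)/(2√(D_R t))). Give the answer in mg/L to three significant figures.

Retardation factor R = 1 + ρ_b·K_d/n = 1 + 1.54 × 3.1/0.29 = 17.46.
Sorption retards both mechanisms: v_R = v/R = 0.07904 m/day, D_R = D/R = 0.1037 m²/day.
v_R·t = 0.07904 × 2740 = 216.5696 m; 2√(D_R t) = 33.71 m; argument = (195 − 216.5696)/33.71 = -0.6399.
C = C₀ × ½·erfc(-0.6399) = 306 × 0.8173 = 250 mg/L.

250 mg/L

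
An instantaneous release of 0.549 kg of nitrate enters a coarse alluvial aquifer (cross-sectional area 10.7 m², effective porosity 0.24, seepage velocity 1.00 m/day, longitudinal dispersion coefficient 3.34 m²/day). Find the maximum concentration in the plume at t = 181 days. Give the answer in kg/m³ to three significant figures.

0.00245 kg/m³

The peak of an instantaneous 1D plume sits at x = vt; there the Gaussian factor is 1 and C_max = M/(n_e·A·√(4πDt)), where n_e·A is the pore area the mass is dissolved in.
√(4πDt) = √(4π × 3.34 × 181) = 87.16 m, so C_max = 0.549/(0.24 × 10.7 × 87.16) = 0.00245 kg/m³.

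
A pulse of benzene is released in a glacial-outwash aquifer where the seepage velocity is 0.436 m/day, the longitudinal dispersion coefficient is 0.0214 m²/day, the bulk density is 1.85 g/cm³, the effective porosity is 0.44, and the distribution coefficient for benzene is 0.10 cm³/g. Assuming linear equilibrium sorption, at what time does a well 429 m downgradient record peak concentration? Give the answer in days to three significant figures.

Retardation factor R = 1 + ρ_b·K_d/n = 1 + 1.85 × 0.10/0.44 = 1.420.
Sorption retards both mechanisms: v_R = v/R = 0.3070 m/day, D_R = D/R = 0.01507 m²/day.
Peak time from v_R²t² + 2D_R t − x² = 0: t = (√(D_R² + v_R²x²) − D_R)/v_R².
√(D_R² + v_R²x²) = √(0.01507² + 0.3070² × 429²) = 131.7; v_R² = 0.09425.
t = (131.7 − 0.01507)/0.09425 = 1400 days.

1400 days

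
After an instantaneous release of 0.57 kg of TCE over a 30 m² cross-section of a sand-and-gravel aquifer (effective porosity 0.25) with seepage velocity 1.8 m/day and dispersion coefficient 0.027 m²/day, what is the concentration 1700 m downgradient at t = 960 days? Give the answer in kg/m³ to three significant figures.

For an instantaneous plane source, C(x,t) = M/(n_e·A·√(4πDt)) · exp(−(x−vt)²/(4Dt)), with n_e·A the pore (flow) area.
Plume center vt = 1.8 × 960 = 1728 m, so the well at 1700 m is 28 m upgradient of the peak.
√(4πDt) = 18.05 m, giving peak height M/(n_e·A·√(4πDt)) = 0.57/(0.25 × 30 × 18.05) = 0.004211 kg/m³.
(x−vt)²/(4Dt) = (-28)²/(4 × 0.027 × 960) = 7.562; exp(−7.562) = 0.0005198.
C = 0.004211 × 0.0005198 = 2.19e-06 kg/m³.

2.19e-06 kg/m³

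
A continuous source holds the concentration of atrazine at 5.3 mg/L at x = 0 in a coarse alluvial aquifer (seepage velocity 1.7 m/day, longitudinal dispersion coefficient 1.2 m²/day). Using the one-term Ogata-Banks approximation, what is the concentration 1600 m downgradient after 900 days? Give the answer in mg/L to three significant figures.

For a continuous step input, C/C₀ ≈ ½·erfc((x−vt)/(2√(Dt))).
vt = 1.7 × 900 = 1530 m and 2√(Dt) = 2√(1.2 × 900) = 65.73 m.
Argument (x−vt)/(2√(Dt)) = (1600 − 1530)/65.73 = 1.065; ½·erfc(1.065) = 0.06602.
C = 5.3 × 0.06602 = 0.350 mg/L.

0.350 mg/L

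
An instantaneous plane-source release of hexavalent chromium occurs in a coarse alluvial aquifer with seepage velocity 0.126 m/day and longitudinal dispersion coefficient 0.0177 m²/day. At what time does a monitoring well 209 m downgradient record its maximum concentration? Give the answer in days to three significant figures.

For the 1D instantaneous-source solution, setting ∂C/∂t = 0 at fixed x gives v²t² + 2Dt − x² = 0, so t = (√(D² + v²x²) − D)/v².
√(D² + v²x²) = √(0.0177² + 0.126² × 209²) = 26.33; v² = 0.015876.
t = (26.33 − 0.0177)/0.015876 = 1660 days (vs. the pure-advection estimate x/v = 1660 d).

1660 days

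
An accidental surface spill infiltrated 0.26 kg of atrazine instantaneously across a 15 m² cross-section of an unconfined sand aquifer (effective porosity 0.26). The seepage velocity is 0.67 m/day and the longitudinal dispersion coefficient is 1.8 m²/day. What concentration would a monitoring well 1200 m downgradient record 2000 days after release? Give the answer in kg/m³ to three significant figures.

For an instantaneous plane source, C(x,t) = M/(n_e·A·√(4πDt)) · exp(−(x−vt)²/(4Dt)), with n_e·A the pore (flow) area.
Plume center vt = 0.67 × 2000 = 1340 m, so the well at 1200 m is 140 m upgradient of the peak.
√(4πDt) = 212.7 m, giving peak height M/(n_e·A·√(4πDt)) = 0.26/(0.26 × 15 × 212.7) = 0.0003134 kg/m³.
(x−vt)²/(4Dt) = (-140)²/(4 × 1.8 × 2000) = 1.361; exp(−1.361) = 0.2564.
C = 0.0003134 × 0.2564 = 8.04e-05 kg/m³.

8.04e-05 kg/m³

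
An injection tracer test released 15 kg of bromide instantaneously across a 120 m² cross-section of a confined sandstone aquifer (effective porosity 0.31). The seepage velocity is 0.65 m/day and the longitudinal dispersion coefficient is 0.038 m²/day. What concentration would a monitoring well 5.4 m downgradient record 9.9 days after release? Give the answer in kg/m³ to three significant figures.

For an instantaneous plane source, C(x,t) = M/(n_e·A·√(4πDt)) · exp(−(x−vt)²/(4Dt)), with n_e·A the pore (flow) area.
Plume center vt = 0.65 × 9.9 = 6.435 m, so the well at 5.4 m is 1.035 m upgradient of the peak.
√(4πDt) = 2.174 m, giving peak height M/(n_e·A·√(4πDt)) = 15/(0.31 × 120 × 2.174) = 0.1855 kg/m³.
(x−vt)²/(4Dt) = (-1.035)²/(4 × 0.038 × 9.9) = 0.7119; exp(−0.7119) = 0.4907.
C = 0.1855 × 0.4907 = 0.0910 kg/m³.

0.0910 kg/m³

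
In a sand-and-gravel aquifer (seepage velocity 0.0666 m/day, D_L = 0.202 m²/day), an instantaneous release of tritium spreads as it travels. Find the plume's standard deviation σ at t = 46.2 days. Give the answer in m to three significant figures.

Dispersive spreading gives a Gaussian with σ² = 2Dt; advection only shifts the center.
σ = √(2 × 0.202 × 46.2) = 4.32 m.

4.32 m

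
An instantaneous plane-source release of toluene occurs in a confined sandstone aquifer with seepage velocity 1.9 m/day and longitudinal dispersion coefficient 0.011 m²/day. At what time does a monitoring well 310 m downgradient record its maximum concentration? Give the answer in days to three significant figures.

For the 1D instantaneous-source solution, setting ∂C/∂t = 0 at fixed x gives v²t² + 2Dt − x² = 0, so t = (√(D² + v²x²) − D)/v².
√(D² + v²x²) = √(0.011² + 1.9² × 310²) = 589.0; v² = 3.61.
t = (589.0 − 0.011)/3.61 = 163 days (vs. the pure-advection estimate x/v = 163 d).

163 days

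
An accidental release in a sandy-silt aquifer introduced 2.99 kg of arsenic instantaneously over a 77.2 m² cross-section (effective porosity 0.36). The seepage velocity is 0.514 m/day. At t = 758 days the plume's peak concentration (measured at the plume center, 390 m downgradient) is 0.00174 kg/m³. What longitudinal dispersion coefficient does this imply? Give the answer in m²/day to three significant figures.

0.401 m²/day

At the plume center C_max = M/(n_e·A·√(4πDt)), so D = M²/(4πt·(n_e·A·C_max)²).
n_e·A·C_max = 0.36 × 77.2 × 0.00174 = 0.04836 kg/m.
D = 2.99²/(4π × 758 × 0.04836²) = 0.401 m²/day.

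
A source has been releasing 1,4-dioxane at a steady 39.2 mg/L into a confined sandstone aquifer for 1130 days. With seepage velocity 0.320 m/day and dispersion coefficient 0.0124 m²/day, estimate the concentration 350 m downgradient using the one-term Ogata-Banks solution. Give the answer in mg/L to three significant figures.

38.6 mg/L

For a continuous step input, C/C₀ ≈ ½·erfc((x−vt)/(2√(Dt))).
vt = 0.320 × 1130 = 361.6 m and 2√(Dt) = 2√(0.0124 × 1130) = 7.487 m.
Argument (x−vt)/(2√(Dt)) = (350 − 361.6)/7.487 = -1.549; ½·erfc(-1.549) = 0.9858.
C = 39.2 × 0.9858 = 38.6 mg/L.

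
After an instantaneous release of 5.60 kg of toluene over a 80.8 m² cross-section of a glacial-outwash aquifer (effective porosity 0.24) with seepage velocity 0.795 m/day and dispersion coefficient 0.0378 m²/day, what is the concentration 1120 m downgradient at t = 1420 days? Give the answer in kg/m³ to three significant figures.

0.00769 kg/m³

For an instantaneous plane source, C(x,t) = M/(n_e·A·√(4πDt)) · exp(−(x−vt)²/(4Dt)), with n_e·A the pore (flow) area.
Plume center vt = 0.795 × 1420 = 1128.9 m, so the well at 1120 m is 8.9 m upgradient of the peak.
√(4πDt) = 25.97 m, giving peak height M/(n_e·A·√(4πDt)) = 5.60/(0.24 × 80.8 × 25.97) = 0.01112 kg/m³.
(x−vt)²/(4Dt) = (-8.9)²/(4 × 0.0378 × 1420) = 0.3689; exp(−0.3689) = 0.6915.
C = 0.01112 × 0.6915 = 0.00769 kg/m³.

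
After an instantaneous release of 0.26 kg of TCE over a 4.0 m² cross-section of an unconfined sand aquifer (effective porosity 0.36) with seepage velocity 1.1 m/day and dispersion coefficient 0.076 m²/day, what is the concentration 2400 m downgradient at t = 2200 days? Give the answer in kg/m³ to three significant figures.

0.00217 kg/m³

For an instantaneous plane source, C(x,t) = M/(n_e·A·√(4πDt)) · exp(−(x−vt)²/(4Dt)), with n_e·A the pore (flow) area.
Plume center vt = 1.1 × 2200 = 2420 m, so the well at 2400 m is 20 m upgradient of the peak.
√(4πDt) = 45.84 m, giving peak height M/(n_e·A·√(4πDt)) = 0.26/(0.36 × 4.0 × 45.84) = 0.003939 kg/m³.
(x−vt)²/(4Dt) = (-20)²/(4 × 0.076 × 2200) = 0.5981; exp(−0.5981) = 0.5499.
C = 0.003939 × 0.5499 = 0.00217 kg/m³.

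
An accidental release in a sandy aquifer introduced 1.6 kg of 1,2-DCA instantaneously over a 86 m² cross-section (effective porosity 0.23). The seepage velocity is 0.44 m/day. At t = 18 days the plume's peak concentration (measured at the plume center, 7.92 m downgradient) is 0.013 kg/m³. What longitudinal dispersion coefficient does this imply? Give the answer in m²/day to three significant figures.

At the plume center C_max = M/(n_e·A·√(4πDt)), so D = M²/(4πt·(n_e·A·C_max)²).
n_e·A·C_max = 0.23 × 86 × 0.013 = 0.2571 kg/m.
D = 1.6²/(4π × 18 × 0.2571²) = 0.171 m²/day.

0.171 m²/day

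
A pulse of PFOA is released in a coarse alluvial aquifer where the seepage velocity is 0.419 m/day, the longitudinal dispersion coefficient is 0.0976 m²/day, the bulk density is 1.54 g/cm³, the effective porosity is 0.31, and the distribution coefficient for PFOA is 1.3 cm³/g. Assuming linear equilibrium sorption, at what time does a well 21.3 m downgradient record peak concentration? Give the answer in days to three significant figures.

375 days

Retardation factor R = 1 + ρ_b·K_d/n = 1 + 1.54 × 1.3/0.31 = 7.458.
Sorption retards both mechanisms: v_R = v/R = 0.05618 m/day, D_R = D/R = 0.01309 m²/day.
Peak time from v_R²t² + 2D_R t − x² = 0: t = (√(D_R² + v_R²x²) − D_R)/v_R².
√(D_R² + v_R²x²) = √(0.01309² + 0.05618² × 21.3²) = 1.197; v_R² = 0.003156.
t = (1.197 − 0.01309)/0.003156 = 375 days.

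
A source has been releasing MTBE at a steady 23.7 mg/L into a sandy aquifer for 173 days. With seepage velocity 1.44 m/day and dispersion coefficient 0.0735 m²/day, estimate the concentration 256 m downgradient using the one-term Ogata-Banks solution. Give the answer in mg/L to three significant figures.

2.04 mg/L

For a continuous step input, C/C₀ ≈ ½·erfc((x−vt)/(2√(Dt))).
vt = 1.44 × 173 = 249.12 m and 2√(Dt) = 2√(0.0735 × 173) = 7.132 m.
Argument (x−vt)/(2√(Dt)) = (256 − 249.12)/7.132 = 0.9647; ½·erfc(0.9647) = 0.08624.
C = 23.7 × 0.08624 = 2.04 mg/L.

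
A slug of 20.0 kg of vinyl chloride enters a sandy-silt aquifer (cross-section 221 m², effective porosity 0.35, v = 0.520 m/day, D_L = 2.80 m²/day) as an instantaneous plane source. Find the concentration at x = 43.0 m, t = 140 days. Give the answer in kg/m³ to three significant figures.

For an instantaneous plane source, C(x,t) = M/(n_e·A·√(4πDt)) · exp(−(x−vt)²/(4Dt)), with n_e·A the pore (flow) area.
Plume center vt = 0.520 × 140 = 72.8 m, so the well at 43.0 m is 29.8 m upgradient of the peak.
√(4πDt) = 70.19 m, giving peak height M/(n_e·A·√(4πDt)) = 20.0/(0.35 × 221 × 70.19) = 0.003684 kg/m³.
(x−vt)²/(4Dt) = (-29.8)²/(4 × 2.80 × 140) = 0.5664; exp(−0.5664) = 0.5676.
C = 0.003684 × 0.5676 = 0.00209 kg/m³.

0.00209 kg/m³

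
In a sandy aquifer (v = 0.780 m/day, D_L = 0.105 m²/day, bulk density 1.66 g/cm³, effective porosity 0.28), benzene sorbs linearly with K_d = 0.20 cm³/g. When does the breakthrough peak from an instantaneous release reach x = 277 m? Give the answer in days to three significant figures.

776 days

Retardation factor R = 1 + ρ_b·K_d/n = 1 + 1.66 × 0.20/0.28 = 2.186.
Sorption retards both mechanisms: v_R = v/R = 0.3568 m/day, D_R = D/R = 0.04803 m²/day.
Peak time from v_R²t² + 2D_R t − x² = 0: t = (√(D_R² + v_R²x²) − D_R)/v_R².
√(D_R² + v_R²x²) = √(0.04803² + 0.3568² × 277²) = 98.83; v_R² = 0.1273.
t = (98.83 − 0.04803)/0.1273 = 776 days.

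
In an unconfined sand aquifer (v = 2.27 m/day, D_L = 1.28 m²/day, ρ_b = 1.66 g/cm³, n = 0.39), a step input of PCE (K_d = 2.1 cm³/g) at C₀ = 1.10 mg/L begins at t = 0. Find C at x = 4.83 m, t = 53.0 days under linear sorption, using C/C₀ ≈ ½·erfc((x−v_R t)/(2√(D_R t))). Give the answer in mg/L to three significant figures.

Retardation factor R = 1 + ρ_b·K_d/n = 1 + 1.66 × 2.1/0.39 = 9.938.
Sorption retards both mechanisms: v_R = v/R = 0.2284 m/day, D_R = D/R = 0.1288 m²/day.
v_R·t = 0.2284 × 53.0 = 12.1052 m; 2√(D_R t) = 5.225 m; argument = (4.83 − 12.1052)/5.225 = -1.392.
C = C₀ × ½·erfc(-1.392) = 1.10 × 0.9755 = 1.07 mg/L.

1.07 mg/L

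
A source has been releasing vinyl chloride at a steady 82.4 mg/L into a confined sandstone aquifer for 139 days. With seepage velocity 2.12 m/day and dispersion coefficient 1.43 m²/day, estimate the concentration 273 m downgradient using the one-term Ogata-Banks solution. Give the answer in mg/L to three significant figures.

71.0 mg/L

For a continuous step input, C/C₀ ≈ ½·erfc((x−vt)/(2√(Dt))).
vt = 2.12 × 139 = 294.68 m and 2√(Dt) = 2√(1.43 × 139) = 28.20 m.
Argument (x−vt)/(2√(Dt)) = (273 − 294.68)/28.20 = -0.7688; ½·erfc(-0.7688) = 0.8615.
C = 82.4 × 0.8615 = 71.0 mg/L.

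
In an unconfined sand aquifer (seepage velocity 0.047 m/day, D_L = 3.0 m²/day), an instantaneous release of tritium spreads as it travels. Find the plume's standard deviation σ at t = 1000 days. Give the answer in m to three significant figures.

Dispersive spreading gives a Gaussian with σ² = 2Dt; advection only shifts the center.
σ = √(2 × 3.0 × 1000) = 77.5 m.

77.5 m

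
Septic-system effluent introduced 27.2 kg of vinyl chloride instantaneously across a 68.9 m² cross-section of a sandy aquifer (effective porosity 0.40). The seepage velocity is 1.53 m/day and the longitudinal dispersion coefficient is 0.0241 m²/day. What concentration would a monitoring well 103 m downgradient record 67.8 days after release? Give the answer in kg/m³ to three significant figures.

0.201 kg/m³

For an instantaneous plane source, C(x,t) = M/(n_e·A·√(4πDt)) · exp(−(x−vt)²/(4Dt)), with n_e·A the pore (flow) area.
Plume center vt = 1.53 × 67.8 = 103.734 m, so the well at 103 m is 0.734 m upgradient of the peak.
√(4πDt) = 4.531 m, giving peak height M/(n_e·A·√(4πDt)) = 27.2/(0.40 × 68.9 × 4.531) = 0.2178 kg/m³.
(x−vt)²/(4Dt) = (-0.734)²/(4 × 0.0241 × 67.8) = 0.08243; exp(−0.08243) = 0.9209.
C = 0.2178 × 0.9209 = 0.201 kg/m³.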